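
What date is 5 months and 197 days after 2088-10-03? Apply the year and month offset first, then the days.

Adding 5 months and 197 days from October 3, 2088: first the month/year part, then the days.
month 10 + 5 = 15, which is month 3 of year 2089 → March 2089.
Day 3 is valid in March, giving March 3, 2089.
Now add 197 days from March 3, 2089.
March has 31 days, so 31 − 3 = 28 days remain after March 3, 2089; 197 − 28 = 169 left.
April 2089 has 30 days: 169 − 30 = 139 left.
May 2089 has 31 days: 139 − 31 = 108 left.
June 2089 has 30 days: 108 − 30 = 78 left.
July 2089 has 31 days: 78 − 31 = 47 left.
August 2089 has 31 days: 47 − 31 = 16 left.
16 days into September 2089 → September 16, 2089.

September 16, 2089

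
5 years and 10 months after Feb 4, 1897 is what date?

Adding 5 years and 10 months from February 4, 1897.
+5 years → 1902; month 2 + 10 = 12 → December 1902.
Day 4 is valid in December, giving December 4, 1902.

December 4, 1902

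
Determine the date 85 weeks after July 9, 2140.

February 24, 2142

Adding 85 weeks = 595 days from July 9, 2140.
July has 31 days, so 31 − 9 = 22 days remain after July 9, 2140; 595 − 22 = 573 left.
August 2140 has 31 days: 573 − 31 = 542 left.
September 2140 has 30 days: 542 − 30 = 512 left.
October 2140 has 31 days: 512 − 31 = 481 left.
November 2140 has 30 days: 481 − 30 = 451 left.
December 2140 has 31 days: 451 − 31 = 420 left.
January 2141 has 31 days: 420 − 31 = 389 left.
February 2141 has 28 days (2141 is not a leap year): 389 − 28 = 361 left.
March 2141 has 31 days: 361 − 31 = 330 left.
April 2141 has 30 days: 330 − 30 = 300 left.
May 2141 has 31 days: 300 − 31 = 269 left.
June 2141 has 30 days: 269 − 30 = 239 left.
July 2141 has 31 days: 239 − 31 = 208 left.
August 2141 has 31 days: 208 − 31 = 177 left.
September 2141 has 30 days: 177 − 30 = 147 left.
October 2141 has 31 days: 147 − 31 = 116 left.
November 2141 has 30 days: 116 − 30 = 86 left.
December 2141 has 31 days: 86 − 31 = 55 left.
January 2142 has 31 days: 55 − 31 = 24 left.
24 days into February 2142 → February 24, 2142.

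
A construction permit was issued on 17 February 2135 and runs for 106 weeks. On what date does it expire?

Adding 106 weeks = 742 days from February 17, 2135.
February has 28 days, so 28 − 17 = 11 days remain after February 17, 2135; 742 − 11 = 731 left.
March 2135 has 31 days: 731 − 31 = 700 left.
April 2135 has 30 days: 700 − 30 = 670 left.
May 2135 has 31 days: 670 − 31 = 639 left.
June 2135 has 30 days: 639 − 30 = 609 left.
July 2135 has 31 days: 609 − 31 = 578 left.
August 2135 has 31 days: 578 − 31 = 547 left.
September 2135 has 30 days: 547 − 30 = 517 left.
October 2135 has 31 days: 517 − 31 = 486 left.
November 2135 has 30 days: 486 − 30 = 456 left.
December 2135 has 31 days: 456 − 31 = 425 left.
January 2136 has 31 days: 425 − 31 = 394 left.
February 2136 has 29 days (2136 is a leap year): 394 − 29 = 365 left.
March 2136 has 31 days: 365 − 31 = 334 left.
April 2136 has 30 days: 334 − 30 = 304 left.
May 2136 has 31 days: 304 − 31 = 273 left.
June 2136 has 30 days: 273 − 30 = 243 left.
July 2136 has 31 days: 243 − 31 = 212 left.
August 2136 has 31 days: 212 − 31 = 181 left.
September 2136 has 30 days: 181 − 30 = 151 left.
October 2136 has 31 days: 151 − 31 = 120 left.
November 2136 has 30 days: 120 − 30 = 90 left.
December 2136 has 31 days: 90 − 31 = 59 left.
January 2137 has 31 days: 59 − 31 = 28 left.
28 days into February 2137 → February 28, 2137.

February 28, 2137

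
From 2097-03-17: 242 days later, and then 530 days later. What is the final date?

Adding 242 days from March 17, 2097:
March has 31 days, so 31 − 17 = 14 days remain after March 17, 2097; 242 − 14 = 228 left.
April 2097 has 30 days: 228 − 30 = 198 left.
May 2097 has 31 days: 198 − 31 = 167 left.
June 2097 has 30 days: 167 − 30 = 137 left.
July 2097 has 31 days: 137 − 31 = 106 left.
August 2097 has 31 days: 106 − 31 = 75 left.
September 2097 has 30 days: 75 − 30 = 45 left.
October 2097 has 31 days: 45 − 31 = 14 left.
14 days into November 2097 → November 14, 2097.
Counting forward 530 days from November 14, 2097:
November has 30 days, so 30 − 14 = 16 days remain after November 14, 2097; 530 − 16 = 514 left.
December 2097 has 31 days: 514 − 31 = 483 left.
January 2098 has 31 days: 483 − 31 = 452 left.
February 2098 has 28 days (2098 is not a leap year): 452 − 28 = 424 left.
March 2098 has 31 days: 424 − 31 = 393 left.
April 2098 has 30 days: 393 − 30 = 363 left.
May 2098 has 31 days: 363 − 31 = 332 left.
June 2098 has 30 days: 332 − 30 = 302 left.
July 2098 has 31 days: 302 − 31 = 271 left.
August 2098 has 31 days: 271 − 31 = 240 left.
September 2098 has 30 days: 240 − 30 = 210 left.
October 2098 has 31 days: 210 − 31 = 179 left.
November 2098 has 30 days: 179 − 30 = 149 left.
December 2098 has 31 days: 149 − 31 = 118 left.
January 2099 has 31 days: 118 − 31 = 87 left.
February 2099 has 28 days (2099 is not a leap year): 87 − 28 = 59 left.
March 2099 has 31 days: 59 − 31 = 28 left.
28 days into April 2099 → April 28, 2099.

April 28, 2099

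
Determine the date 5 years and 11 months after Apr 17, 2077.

March 17, 2083

Adding 5 years and 11 months from April 17, 2077.
+5 years → 2082; month 4 + 11 = 15, which is month 3 of year 2083 → March 2083.
Day 17 is valid in March, giving March 17, 2083.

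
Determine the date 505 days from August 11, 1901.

Counting forward 505 days from August 11, 1901.
August has 31 days, so 31 − 11 = 20 days remain after August 11, 1901; 505 − 20 = 485 left.
September 1901 has 30 days: 485 − 30 = 455 left.
October 1901 has 31 days: 455 − 31 = 424 left.
November 1901 has 30 days: 424 − 30 = 394 left.
December 1901 has 31 days: 394 − 31 = 363 left.
January 1902 has 31 days: 363 − 31 = 332 left.
February 1902 has 28 days (1902 is not a leap year): 332 − 28 = 304 left.
March 1902 has 31 days: 304 − 31 = 273 left.
April 1902 has 30 days: 273 − 30 = 243 left.
May 1902 has 31 days: 243 − 31 = 212 left.
June 1902 has 30 days: 212 − 30 = 182 left.
July 1902 has 31 days: 182 − 31 = 151 left.
August 1902 has 31 days: 151 − 31 = 120 left.
September 1902 has 30 days: 120 − 30 = 90 left.
October 1902 has 31 days: 90 − 31 = 59 left.
November 1902 has 30 days: 59 − 30 = 29 left.
29 days into December 1902 → December 29, 1902.

December 29, 1902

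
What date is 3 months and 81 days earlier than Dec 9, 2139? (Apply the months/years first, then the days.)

Going back 3 months and 81 days from December 9, 2139: first the month/year part, then the days.
month 12 − 3 = 9 → September 2139.
Day 9 is valid in September, giving September 9, 2139.
Now subtract 81 days from September 9, 2139.
Going back 9 days from September 9, 2139 reaches the end of the previous month; 81 − 9 = 72 left.
August 2139 has 31 days: 72 − 31 = 41 left.
July 2139 has 31 days: 41 − 31 = 10 left.
June 2139 has 30 days; 30 − 10 = 20 → June 20, 2139.

June 20, 2139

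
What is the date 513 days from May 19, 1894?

Counting forward 513 days from May 19, 1894.
May has 31 days, so 31 − 19 = 12 days remain after May 19, 1894; 513 − 12 = 501 left.
June 1894 has 30 days: 501 − 30 = 471 left.
July 1894 has 31 days: 471 − 31 = 440 left.
August 1894 has 31 days: 440 − 31 = 409 left.
September 1894 has 30 days: 409 − 30 = 379 left.
October 1894 has 31 days: 379 − 31 = 348 left.
November 1894 has 30 days: 348 − 30 = 318 left.
December 1894 has 31 days: 318 − 31 = 287 left.
January 1895 has 31 days: 287 − 31 = 256 left.
February 1895 has 28 days (1895 is not a leap year): 256 − 28 = 228 left.
March 1895 has 31 days: 228 − 31 = 197 left.
April 1895 has 30 days: 197 − 30 = 167 left.
May 1895 has 31 days: 167 − 31 = 136 left.
June 1895 has 30 days: 136 − 30 = 106 left.
July 1895 has 31 days: 106 − 31 = 75 left.
August 1895 has 31 days: 75 − 31 = 44 left.
September 1895 has 30 days: 44 − 30 = 14 left.
14 days into October 1895 → October 14, 1895.

October 14, 1895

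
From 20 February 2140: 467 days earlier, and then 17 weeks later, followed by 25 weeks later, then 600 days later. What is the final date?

April 22, 2141

Counting back 467 days from February 20, 2140:
Going back 20 days from February 20, 2140 reaches the end of the previous month; 467 − 20 = 447 left.
January 2140 has 31 days: 447 − 31 = 416 left.
December 2139 has 31 days: 416 − 31 = 385 left.
November 2139 has 30 days: 385 − 30 = 355 left.
October 2139 has 31 days: 355 − 31 = 324 left.
September 2139 has 30 days: 324 − 30 = 294 left.
August 2139 has 31 days: 294 − 31 = 263 left.
July 2139 has 31 days: 263 − 31 = 232 left.
June 2139 has 30 days: 232 − 30 = 202 left.
May 2139 has 31 days: 202 − 31 = 171 left.
April 2139 has 30 days: 171 − 30 = 141 left.
March 2139 has 31 days: 141 − 31 = 110 left.
February 2139 has 28 days (2139 is not a leap year): 110 − 28 = 82 left.
January 2139 has 31 days: 82 − 31 = 51 left.
December 2138 has 31 days: 51 − 31 = 20 left.
November 2138 has 30 days; 30 − 20 = 10 → November 10, 2138.
Counting forward 17 weeks (= 119 days) from November 10, 2138:
November has 30 days, so 30 − 10 = 20 days remain after November 10, 2138; 119 − 20 = 99 left.
December 2138 has 31 days: 99 − 31 = 68 left.
January 2139 has 31 days: 68 − 31 = 37 left.
February 2139 has 28 days (2139 is not a leap year): 37 − 28 = 9 left.
9 days into March 2139 → March 9, 2139.
Adding 25 weeks (= 175 days) from March 9, 2139:
March has 31 days, so 31 − 9 = 22 days remain after March 9, 2139; 175 − 22 = 153 left.
April 2139 has 30 days: 153 − 30 = 123 left.
May 2139 has 31 days: 123 − 31 = 92 left.
June 2139 has 30 days: 92 − 30 = 62 left.
July 2139 has 31 days: 62 − 31 = 31 left.
31 days into August 2139 → August 31, 2139.
Advancing 600 days from August 31, 2139:
August has 31 days, so 31 − 31 = 0 days remain after August 31, 2139; 600 − 0 = 600 left.
September 2139 has 30 days: 600 − 30 = 570 left.
October 2139 has 31 days: 570 − 31 = 539 left.
November 2139 has 30 days: 539 − 30 = 509 left.
December 2139 has 31 days: 509 − 31 = 478 left.
January 2140 has 31 days: 478 − 31 = 447 left.
February 2140 has 29 days (2140 is a leap year): 447 − 29 = 418 left.
March 2140 has 31 days: 418 − 31 = 387 left.
April 2140 has 30 days: 387 − 30 = 357 left.
May 2140 has 31 days: 357 − 31 = 326 left.
June 2140 has 30 days: 326 − 30 = 296 left.
July 2140 has 31 days: 296 − 31 = 265 left.
August 2140 has 31 days: 265 − 31 = 234 left.
September 2140 has 30 days: 234 − 30 = 204 left.
October 2140 has 31 days: 204 − 31 = 173 left.
November 2140 has 30 days: 173 − 30 = 143 left.
December 2140 has 31 days: 143 − 31 = 112 left.
January 2141 has 31 days: 112 − 31 = 81 left.
February 2141 has 28 days (2141 is not a leap year): 81 − 28 = 53 left.
March 2141 has 31 days: 53 − 31 = 22 left.
22 days into April 2141 → April 22, 2141.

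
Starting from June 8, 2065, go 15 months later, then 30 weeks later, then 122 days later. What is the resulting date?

Advancing 15 months from June 8, 2065:
month 6 + 15 = 21, which is month 9 of year 2066 → September 2066.
Day 8 is valid in September, giving September 8, 2066.
Advancing 30 weeks (= 210 days) from September 8, 2066:
September has 30 days, so 30 − 8 = 22 days remain after September 8, 2066; 210 − 22 = 188 left.
October 2066 has 31 days: 188 − 31 = 157 left.
November 2066 has 30 days: 157 − 30 = 127 left.
December 2066 has 31 days: 127 − 31 = 96 left.
January 2067 has 31 days: 96 − 31 = 65 left.
February 2067 has 28 days (2067 is not a leap year): 65 − 28 = 37 left.
March 2067 has 31 days: 37 − 31 = 6 left.
6 days into April 2067 → April 6, 2067.
Counting forward 122 days from April 6, 2067:
April has 30 days, so 30 − 6 = 24 days remain after April 6, 2067; 122 − 24 = 98 left.
May 2067 has 31 days: 98 − 31 = 67 left.
June 2067 has 30 days: 67 − 30 = 37 left.
July 2067 has 31 days: 37 − 31 = 6 left.
6 days into August 2067 → August 6, 2067.

August 6, 2067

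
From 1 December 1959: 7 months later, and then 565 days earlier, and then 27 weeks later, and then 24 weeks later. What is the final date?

Advancing 7 months from December 1, 1959:
month 12 + 7 = 19, which is month 7 of year 1960 → July 1960.
Day 1 is valid in July, giving July 1, 1960.
Subtracting 565 days from July 1, 1960:
Going back 1 day from July 1, 1960 reaches the end of the previous month; 565 − 1 = 564 left.
June 1960 has 30 days: 564 − 30 = 534 left.
May 1960 has 31 days: 534 − 31 = 503 left.
April 1960 has 30 days: 503 − 30 = 473 left.
March 1960 has 31 days: 473 − 31 = 442 left.
February 1960 has 29 days (1960 is a leap year): 442 − 29 = 413 left.
January 1960 has 31 days: 413 − 31 = 382 left.
December 1959 has 31 days: 382 − 31 = 351 left.
November 1959 has 30 days: 351 − 30 = 321 left.
October 1959 has 31 days: 321 − 31 = 290 left.
September 1959 has 30 days: 290 − 30 = 260 left.
August 1959 has 31 days: 260 − 31 = 229 left.
July 1959 has 31 days: 229 − 31 = 198 left.
June 1959 has 30 days: 198 − 30 = 168 left.
May 1959 has 31 days: 168 − 31 = 137 left.
April 1959 has 30 days: 137 − 30 = 107 left.
March 1959 has 31 days: 107 − 31 = 76 left.
February 1959 has 28 days (1959 is not a leap year): 76 − 28 = 48 left.
January 1959 has 31 days: 48 − 31 = 17 left.
December 1958 has 31 days; 31 − 17 = 14 → December 14, 1958.
Adding 27 weeks (= 189 days) from December 14, 1958:
December has 31 days, so 31 − 14 = 17 days remain after December 14, 1958; 189 − 17 = 172 left.
January 1959 has 31 days: 172 − 31 = 141 left.
February 1959 has 28 days (1959 is not a leap year): 141 − 28 = 113 left.
March 1959 has 31 days: 113 − 31 = 82 left.
April 1959 has 30 days: 82 − 30 = 52 left.
May 1959 has 31 days: 52 − 31 = 21 left.
21 days into June 1959 → June 21, 1959.
Adding 24 weeks (= 168 days) from June 21, 1959:
June has 30 days, so 30 − 21 = 9 days remain after June 21, 1959; 168 − 9 = 159 left.
July 1959 has 31 days: 159 − 31 = 128 left.
August 1959 has 31 days: 128 − 31 = 97 left.
September 1959 has 30 days: 97 − 30 = 67 left.
October 1959 has 31 days: 67 − 31 = 36 left.
November 1959 has 30 days: 36 − 30 = 6 left.
6 days into December 1959 → December 6, 1959.

December 6, 1959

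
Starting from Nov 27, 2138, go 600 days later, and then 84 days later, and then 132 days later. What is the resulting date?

February 20, 2141

Advancing 600 days from November 27, 2138:
November has 30 days, so 30 − 27 = 3 days remain after November 27, 2138; 600 − 3 = 597 left.
December 2138 has 31 days: 597 − 31 = 566 left.
January 2139 has 31 days: 566 − 31 = 535 left.
February 2139 has 28 days (2139 is not a leap year): 535 − 28 = 507 left.
March 2139 has 31 days: 507 − 31 = 476 left.
April 2139 has 30 days: 476 − 30 = 446 left.
May 2139 has 31 days: 446 − 31 = 415 left.
June 2139 has 30 days: 415 − 30 = 385 left.
July 2139 has 31 days: 385 − 31 = 354 left.
August 2139 has 31 days: 354 − 31 = 323 left.
September 2139 has 30 days: 323 − 30 = 293 left.
October 2139 has 31 days: 293 − 31 = 262 left.
November 2139 has 30 days: 262 − 30 = 232 left.
December 2139 has 31 days: 232 − 31 = 201 left.
January 2140 has 31 days: 201 − 31 = 170 left.
February 2140 has 29 days (2140 is a leap year): 170 − 29 = 141 left.
March 2140 has 31 days: 141 − 31 = 110 left.
April 2140 has 30 days: 110 − 30 = 80 left.
May 2140 has 31 days: 80 − 31 = 49 left.
June 2140 has 30 days: 49 − 30 = 19 left.
19 days into July 2140 → July 19, 2140.
Counting forward 84 days from July 19, 2140:
July has 31 days, so 31 − 19 = 12 days remain after July 19, 2140; 84 − 12 = 72 left.
August 2140 has 31 days: 72 − 31 = 41 left.
September 2140 has 30 days: 41 − 30 = 11 left.
11 days into October 2140 → October 11, 2140.
Adding 132 days from October 11, 2140:
October has 31 days, so 31 − 11 = 20 days remain after October 11, 2140; 132 − 20 = 112 left.
November 2140 has 30 days: 112 − 30 = 82 left.
December 2140 has 31 days: 82 − 31 = 51 left.
January 2141 has 31 days: 51 − 31 = 20 left.
20 days into February 2141 → February 20, 2141.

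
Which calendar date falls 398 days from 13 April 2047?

May 15, 2048

Counting forward 398 days from April 13, 2047.
April has 30 days, so 30 − 13 = 17 days remain after April 13, 2047; 398 − 17 = 381 left.
May 2047 has 31 days: 381 − 31 = 350 left.
June 2047 has 30 days: 350 − 30 = 320 left.
July 2047 has 31 days: 320 − 31 = 289 left.
August 2047 has 31 days: 289 − 31 = 258 left.
September 2047 has 30 days: 258 − 30 = 228 left.
October 2047 has 31 days: 228 − 31 = 197 left.
November 2047 has 30 days: 197 − 30 = 167 left.
December 2047 has 31 days: 167 − 31 = 136 left.
January 2048 has 31 days: 136 − 31 = 105 left.
February 2048 has 29 days (2048 is a leap year): 105 − 29 = 76 left.
March 2048 has 31 days: 76 − 31 = 45 left.
April 2048 has 30 days: 45 − 30 = 15 left.
15 days into May 2048 → May 15, 2048.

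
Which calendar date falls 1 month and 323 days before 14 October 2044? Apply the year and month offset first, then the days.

October 27, 2043

Counting back 1 month and 323 days from October 14, 2044: first the month/year part, then the days.
month 10 − 1 = 9 → September 2044.
Day 14 is valid in September, giving September 14, 2044.
Now subtract 323 days from September 14, 2044.
Going back 14 days from September 14, 2044 reaches the end of the previous month; 323 − 14 = 309 left.
August 2044 has 31 days: 309 − 31 = 278 left.
July 2044 has 31 days: 278 − 31 = 247 left.
June 2044 has 30 days: 247 − 30 = 217 left.
May 2044 has 31 days: 217 − 31 = 186 left.
April 2044 has 30 days: 186 − 30 = 156 left.
March 2044 has 31 days: 156 − 31 = 125 left.
February 2044 has 29 days (2044 is a leap year): 125 − 29 = 96 left.
January 2044 has 31 days: 96 − 31 = 65 left.
December 2043 has 31 days: 65 − 31 = 34 left.
November 2043 has 30 days: 34 − 30 = 4 left.
October 2043 has 31 days; 31 − 4 = 27 → October 27, 2043.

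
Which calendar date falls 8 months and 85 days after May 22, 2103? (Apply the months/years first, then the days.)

Adding 8 months and 85 days from May 22, 2103: first the month/year part, then the days.
month 5 + 8 = 13, which is month 1 of year 2104 → January 2104.
Day 22 is valid in January, giving January 22, 2104.
Now add 85 days from January 22, 2104.
January has 31 days, so 31 − 22 = 9 days remain after January 22, 2104; 85 − 9 = 76 left.
February 2104 has 29 days (2104 is a leap year): 76 − 29 = 47 left.
March 2104 has 31 days: 47 − 31 = 16 left.
16 days into April 2104 → April 16, 2104.

April 16, 2104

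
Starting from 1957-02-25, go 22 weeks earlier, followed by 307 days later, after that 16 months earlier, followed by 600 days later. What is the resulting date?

November 18, 1957

Subtracting 22 weeks (= 154 days) from February 25, 1957:
Going back 25 days from February 25, 1957 reaches the end of the previous month; 154 − 25 = 129 left.
January 1957 has 31 days: 129 − 31 = 98 left.
December 1956 has 31 days: 98 − 31 = 67 left.
November 1956 has 30 days: 67 − 30 = 37 left.
October 1956 has 31 days: 37 − 31 = 6 left.
September 1956 has 30 days; 30 − 6 = 24 → September 24, 1956.
Adding 307 days from September 24, 1956:
September has 30 days, so 30 − 24 = 6 days remain after September 24, 1956; 307 − 6 = 301 left.
October 1956 has 31 days: 301 − 31 = 270 left.
November 1956 has 30 days: 270 − 30 = 240 left.
December 1956 has 31 days: 240 − 31 = 209 left.
January 1957 has 31 days: 209 − 31 = 178 left.
February 1957 has 28 days (1957 is not a leap year): 178 − 28 = 150 left.
March 1957 has 31 days: 150 − 31 = 119 left.
April 1957 has 30 days: 119 − 30 = 89 left.
May 1957 has 31 days: 89 − 31 = 58 left.
June 1957 has 30 days: 58 − 30 = 28 left.
28 days into July 1957 → July 28, 1957.
Counting back 16 months from July 28, 1957:
month 7 − 16 = -9, which is month 3 of year 1956 → March 1956.
Day 28 is valid in March, giving March 28, 1956.
Advancing 600 days from March 28, 1956:
March has 31 days, so 31 − 28 = 3 days remain after March 28, 1956; 600 − 3 = 597 left.
April 1956 has 30 days: 597 − 30 = 567 left.
May 1956 has 31 days: 567 − 31 = 536 left.
June 1956 has 30 days: 536 − 30 = 506 left.
July 1956 has 31 days: 506 − 31 = 475 left.
August 1956 has 31 days: 475 − 31 = 444 left.
September 1956 has 30 days: 444 − 30 = 414 left.
October 1956 has 31 days: 414 − 31 = 383 left.
November 1956 has 30 days: 383 − 30 = 353 left.
December 1956 has 31 days: 353 − 31 = 322 left.
January 1957 has 31 days: 322 − 31 = 291 left.
February 1957 has 28 days (1957 is not a leap year): 291 − 28 = 263 left.
March 1957 has 31 days: 263 − 31 = 232 left.
April 1957 has 30 days: 232 − 30 = 202 left.
May 1957 has 31 days: 202 − 31 = 171 left.
June 1957 has 30 days: 171 − 30 = 141 left.
July 1957 has 31 days: 141 − 31 = 110 left.
August 1957 has 31 days: 110 − 31 = 79 left.
September 1957 has 30 days: 79 − 30 = 49 left.
October 1957 has 31 days: 49 − 31 = 18 left.
18 days into November 1957 → November 18, 1957.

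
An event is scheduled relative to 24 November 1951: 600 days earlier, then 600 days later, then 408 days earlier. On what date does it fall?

Counting back 600 days from November 24, 1951:
Going back 24 days from November 24, 1951 reaches the end of the previous month; 600 − 24 = 576 left.
October 1951 has 31 days: 576 − 31 = 545 left.
September 1951 has 30 days: 545 − 30 = 515 left.
August 1951 has 31 days: 515 − 31 = 484 left.
July 1951 has 31 days: 484 − 31 = 453 left.
June 1951 has 30 days: 453 − 30 = 423 left.
May 1951 has 31 days: 423 − 31 = 392 left.
April 1951 has 30 days: 392 − 30 = 362 left.
March 1951 has 31 days: 362 − 31 = 331 left.
February 1951 has 28 days (1951 is not a leap year): 331 − 28 = 303 left.
January 1951 has 31 days: 303 − 31 = 272 left.
December 1950 has 31 days: 272 − 31 = 241 left.
November 1950 has 30 days: 241 − 30 = 211 left.
October 1950 has 31 days: 211 − 31 = 180 left.
September 1950 has 30 days: 180 − 30 = 150 left.
August 1950 has 31 days: 150 − 31 = 119 left.
July 1950 has 31 days: 119 − 31 = 88 left.
June 1950 has 30 days: 88 − 30 = 58 left.
May 1950 has 31 days: 58 − 31 = 27 left.
April 1950 has 30 days; 30 − 27 = 3 → April 3, 1950.
Adding 600 days from April 3, 1950:
April has 30 days, so 30 − 3 = 27 days remain after April 3, 1950; 600 − 27 = 573 left.
May 1950 has 31 days: 573 − 31 = 542 left.
June 1950 has 30 days: 542 − 30 = 512 left.
July 1950 has 31 days: 512 − 31 = 481 left.
August 1950 has 31 days: 481 − 31 = 450 left.
September 1950 has 30 days: 450 − 30 = 420 left.
October 1950 has 31 days: 420 − 31 = 389 left.
November 1950 has 30 days: 389 − 30 = 359 left.
December 1950 has 31 days: 359 − 31 = 328 left.
January 1951 has 31 days: 328 − 31 = 297 left.
February 1951 has 28 days (1951 is not a leap year): 297 − 28 = 269 left.
March 1951 has 31 days: 269 − 31 = 238 left.
April 1951 has 30 days: 238 − 30 = 208 left.
May 1951 has 31 days: 208 − 31 = 177 left.
June 1951 has 30 days: 177 − 30 = 147 left.
July 1951 has 31 days: 147 − 31 = 116 left.
August 1951 has 31 days: 116 − 31 = 85 left.
September 1951 has 30 days: 85 − 30 = 55 left.
October 1951 has 31 days: 55 − 31 = 24 left.
24 days into November 1951 → November 24, 1951.
Going back 408 days from November 24, 1951:
Going back 24 days from November 24, 1951 reaches the end of the previous month; 408 − 24 = 384 left.
October 1951 has 31 days: 384 − 31 = 353 left.
September 1951 has 30 days: 353 − 30 = 323 left.
August 1951 has 31 days: 323 − 31 = 292 left.
July 1951 has 31 days: 292 − 31 = 261 left.
June 1951 has 30 days: 261 − 30 = 231 left.
May 1951 has 31 days: 231 − 31 = 200 left.
April 1951 has 30 days: 200 − 30 = 170 left.
March 1951 has 31 days: 170 − 31 = 139 left.
February 1951 has 28 days (1951 is not a leap year): 139 − 28 = 111 left.
January 1951 has 31 days: 111 − 31 = 80 left.
December 1950 has 31 days: 80 − 31 = 49 left.
November 1950 has 30 days: 49 − 30 = 19 left.
October 1950 has 31 days; 31 − 19 = 12 → October 12, 1950.

October 12, 1950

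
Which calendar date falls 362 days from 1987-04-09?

Counting forward 362 days from April 9, 1987.
April has 30 days, so 30 − 9 = 21 days remain after April 9, 1987; 362 − 21 = 341 left.
May 1987 has 31 days: 341 − 31 = 310 left.
June 1987 has 30 days: 310 − 30 = 280 left.
July 1987 has 31 days: 280 − 31 = 249 left.
August 1987 has 31 days: 249 − 31 = 218 left.
September 1987 has 30 days: 218 − 30 = 188 left.
October 1987 has 31 days: 188 − 31 = 157 left.
November 1987 has 30 days: 157 − 30 = 127 left.
December 1987 has 31 days: 127 − 31 = 96 left.
January 1988 has 31 days: 96 − 31 = 65 left.
February 1988 has 29 days (1988 is a leap year): 65 − 29 = 36 left.
March 1988 has 31 days: 36 − 31 = 5 left.
5 days into April 1988 → April 5, 1988.

April 5, 1988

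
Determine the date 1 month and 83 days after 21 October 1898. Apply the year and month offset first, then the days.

Advancing 1 month and 83 days from October 21, 1898: first the month/year part, then the days.
month 10 + 1 = 11 → November 1898.
Day 21 is valid in November, giving November 21, 1898.
Now add 83 days from November 21, 1898.
November has 30 days, so 30 − 21 = 9 days remain after November 21, 1898; 83 − 9 = 74 left.
December 1898 has 31 days: 74 − 31 = 43 left.
January 1899 has 31 days: 43 − 31 = 12 left.
12 days into February 1899 → February 12, 1899.

February 12, 1899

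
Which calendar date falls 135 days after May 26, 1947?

October 8, 1947

Advancing 135 days from May 26, 1947.
May has 31 days, so 31 − 26 = 5 days remain after May 26, 1947; 135 − 5 = 130 left.
June 1947 has 30 days: 130 − 30 = 100 left.
July 1947 has 31 days: 100 − 31 = 69 left.
August 1947 has 31 days: 69 − 31 = 38 left.
September 1947 has 30 days: 38 − 30 = 8 left.
8 days into October 1947 → October 8, 1947.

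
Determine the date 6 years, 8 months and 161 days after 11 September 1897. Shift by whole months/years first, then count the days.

Advancing 6 years, 8 months and 161 days from September 11, 1897: first the month/year part, then the days.
+6 years → 1903; month 9 + 8 = 17, which is month 5 of year 1904 → May 1904.
Day 11 is valid in May, giving May 11, 1904.
Now add 161 days from May 11, 1904.
May has 31 days, so 31 − 11 = 20 days remain after May 11, 1904; 161 − 20 = 141 left.
June 1904 has 30 days: 141 − 30 = 111 left.
July 1904 has 31 days: 111 − 31 = 80 left.
August 1904 has 31 days: 80 − 31 = 49 left.
September 1904 has 30 days: 49 − 30 = 19 left.
19 days into October 1904 → October 19, 1904.

October 19, 1904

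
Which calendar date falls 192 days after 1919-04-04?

October 13, 1919

Adding 192 days from April 4, 1919.
April has 30 days, so 30 − 4 = 26 days remain after April 4, 1919; 192 − 26 = 166 left.
May 1919 has 31 days: 166 − 31 = 135 left.
June 1919 has 30 days: 135 − 30 = 105 left.
July 1919 has 31 days: 105 − 31 = 74 left.
August 1919 has 31 days: 74 − 31 = 43 left.
September 1919 has 30 days: 43 − 30 = 13 left.
13 days into October 1919 → October 13, 1919.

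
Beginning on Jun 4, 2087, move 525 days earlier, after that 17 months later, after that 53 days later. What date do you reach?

Going back 525 days from June 4, 2087:
Going back 4 days from June 4, 2087 reaches the end of the previous month; 525 − 4 = 521 left.
May 2087 has 31 days: 521 − 31 = 490 left.
April 2087 has 30 days: 490 − 30 = 460 left.
March 2087 has 31 days: 460 − 31 = 429 left.
February 2087 has 28 days (2087 is not a leap year): 429 − 28 = 401 left.
January 2087 has 31 days: 401 − 31 = 370 left.
December 2086 has 31 days: 370 − 31 = 339 left.
November 2086 has 30 days: 339 − 30 = 309 left.
October 2086 has 31 days: 309 − 31 = 278 left.
September 2086 has 30 days: 278 − 30 = 248 left.
August 2086 has 31 days: 248 − 31 = 217 left.
July 2086 has 31 days: 217 − 31 = 186 left.
June 2086 has 30 days: 186 − 30 = 156 left.
May 2086 has 31 days: 156 − 31 = 125 left.
April 2086 has 30 days: 125 − 30 = 95 left.
March 2086 has 31 days: 95 − 31 = 64 left.
February 2086 has 28 days (2086 is not a leap year): 64 − 28 = 36 left.
January 2086 has 31 days: 36 − 31 = 5 left.
December 2085 has 31 days; 31 − 5 = 26 → December 26, 2085.
Adding 17 months from December 26, 2085:
month 12 + 17 = 29, which is month 5 of year 2087 → May 2087.
Day 26 is valid in May, giving May 26, 2087.
Advancing 53 days from May 26, 2087:
May has 31 days, so 31 − 26 = 5 days remain after May 26, 2087; 53 − 5 = 48 left.
June 2087 has 30 days: 48 − 30 = 18 left.
18 days into July 2087 → July 18, 2087.

July 18, 2087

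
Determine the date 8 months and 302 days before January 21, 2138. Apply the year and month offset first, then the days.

July 23, 2136

Subtracting 8 months and 302 days from January 21, 2138: first the month/year part, then the days.
month 1 − 8 = -7, which is month 5 of year 2137 → May 2137.
Day 21 is valid in May, giving May 21, 2137.
Now subtract 302 days from May 21, 2137.
Going back 21 days from May 21, 2137 reaches the end of the previous month; 302 − 21 = 281 left.
April 2137 has 30 days: 281 − 30 = 251 left.
March 2137 has 31 days: 251 − 31 = 220 left.
February 2137 has 28 days (2137 is not a leap year): 220 − 28 = 192 left.
January 2137 has 31 days: 192 − 31 = 161 left.
December 2136 has 31 days: 161 − 31 = 130 left.
November 2136 has 30 days: 130 − 30 = 100 left.
October 2136 has 31 days: 100 − 31 = 69 left.
September 2136 has 30 days: 69 − 30 = 39 left.
August 2136 has 31 days: 39 − 31 = 8 left.
July 2136 has 31 days; 31 − 8 = 23 → July 23, 2136.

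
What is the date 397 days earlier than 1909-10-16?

September 14, 1908

Going back 397 days from October 16, 1909.
Going back 16 days from October 16, 1909 reaches the end of the previous month; 397 − 16 = 381 left.
September 1909 has 30 days: 381 − 30 = 351 left.
August 1909 has 31 days: 351 − 31 = 320 left.
July 1909 has 31 days: 320 − 31 = 289 left.
June 1909 has 30 days: 289 − 30 = 259 left.
May 1909 has 31 days: 259 − 31 = 228 left.
April 1909 has 30 days: 228 − 30 = 198 left.
March 1909 has 31 days: 198 − 31 = 167 left.
February 1909 has 28 days (1909 is not a leap year): 167 − 28 = 139 left.
January 1909 has 31 days: 139 − 31 = 108 left.
December 1908 has 31 days: 108 − 31 = 77 left.
November 1908 has 30 days: 77 − 30 = 47 left.
October 1908 has 31 days: 47 − 31 = 16 left.
September 1908 has 30 days; 30 − 16 = 14 → September 14, 1908.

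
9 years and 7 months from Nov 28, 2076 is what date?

June 28, 2086

Counting forward 9 years and 7 months from November 28, 2076.
+9 years → 2085; month 11 + 7 = 18, which is month 6 of year 2086 → June 2086.
Day 28 is valid in June, giving June 28, 2086.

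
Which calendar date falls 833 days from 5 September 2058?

Counting forward 833 days from September 5, 2058.
September has 30 days, so 30 − 5 = 25 days remain after September 5, 2058; 833 − 25 = 808 left.
October 2058 has 31 days: 808 − 31 = 777 left.
November 2058 has 30 days: 777 − 30 = 747 left.
December 2058 has 31 days: 747 − 31 = 716 left.
January 2059 has 31 days: 716 − 31 = 685 left.
February 2059 has 28 days (2059 is not a leap year): 685 − 28 = 657 left.
March 2059 has 31 days: 657 − 31 = 626 left.
April 2059 has 30 days: 626 − 30 = 596 left.
May 2059 has 31 days: 596 − 31 = 565 left.
June 2059 has 30 days: 565 − 30 = 535 left.
July 2059 has 31 days: 535 − 31 = 504 left.
August 2059 has 31 days: 504 − 31 = 473 left.
September 2059 has 30 days: 473 − 30 = 443 left.
October 2059 has 31 days: 443 − 31 = 412 left.
November 2059 has 30 days: 412 − 30 = 382 left.
December 2059 has 31 days: 382 − 31 = 351 left.
January 2060 has 31 days: 351 − 31 = 320 left.
February 2060 has 29 days (2060 is a leap year): 320 − 29 = 291 left.
March 2060 has 31 days: 291 − 31 = 260 left.
April 2060 has 30 days: 260 − 30 = 230 left.
May 2060 has 31 days: 230 − 31 = 199 left.
June 2060 has 30 days: 199 − 30 = 169 left.
July 2060 has 31 days: 169 − 31 = 138 left.
August 2060 has 31 days: 138 − 31 = 107 left.
September 2060 has 30 days: 107 − 30 = 77 left.
October 2060 has 31 days: 77 − 31 = 46 left.
November 2060 has 30 days: 46 − 30 = 16 left.
16 days into December 2060 → December 16, 2060.

December 16, 2060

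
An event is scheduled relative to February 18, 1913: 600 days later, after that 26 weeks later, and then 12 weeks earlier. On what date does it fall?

January 17, 1915

Adding 600 days from February 18, 1913:
February has 28 days, so 28 − 18 = 10 days remain after February 18, 1913; 600 − 10 = 590 left.
March 1913 has 31 days: 590 − 31 = 559 left.
April 1913 has 30 days: 559 − 30 = 529 left.
May 1913 has 31 days: 529 − 31 = 498 left.
June 1913 has 30 days: 498 − 30 = 468 left.
July 1913 has 31 days: 468 − 31 = 437 left.
August 1913 has 31 days: 437 − 31 = 406 left.
September 1913 has 30 days: 406 − 30 = 376 left.
October 1913 has 31 days: 376 − 31 = 345 left.
November 1913 has 30 days: 345 − 30 = 315 left.
December 1913 has 31 days: 315 − 31 = 284 left.
January 1914 has 31 days: 284 − 31 = 253 left.
February 1914 has 28 days (1914 is not a leap year): 253 − 28 = 225 left.
March 1914 has 31 days: 225 − 31 = 194 left.
April 1914 has 30 days: 194 − 30 = 164 left.
May 1914 has 31 days: 164 − 31 = 133 left.
June 1914 has 30 days: 133 − 30 = 103 left.
July 1914 has 31 days: 103 − 31 = 72 left.
August 1914 has 31 days: 72 − 31 = 41 left.
September 1914 has 30 days: 41 − 30 = 11 left.
11 days into October 1914 → October 11, 1914.
Counting forward 26 weeks (= 182 days) from October 11, 1914:
October has 31 days, so 31 − 11 = 20 days remain after October 11, 1914; 182 − 20 = 162 left.
November 1914 has 30 days: 162 − 30 = 132 left.
December 1914 has 31 days: 132 − 31 = 101 left.
January 1915 has 31 days: 101 − 31 = 70 left.
February 1915 has 28 days (1915 is not a leap year): 70 − 28 = 42 left.
March 1915 has 31 days: 42 − 31 = 11 left.
11 days into April 1915 → April 11, 1915.
Going back 12 weeks (= 84 days) from April 11, 1915:
Going back 11 days from April 11, 1915 reaches the end of the previous month; 84 − 11 = 73 left.
March 1915 has 31 days: 73 − 31 = 42 left.
February 1915 has 28 days (1915 is not a leap year): 42 − 28 = 14 left.
January 1915 has 31 days; 31 − 14 = 17 → January 17, 1915.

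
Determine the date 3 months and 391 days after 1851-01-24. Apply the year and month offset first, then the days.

May 19, 1852

Advancing 3 months and 391 days from January 24, 1851: first the month/year part, then the days.
month 1 + 3 = 4 → April 1851.
Day 24 is valid in April, giving April 24, 1851.
Now add 391 days from April 24, 1851.
April has 30 days, so 30 − 24 = 6 days remain after April 24, 1851; 391 − 6 = 385 left.
May 1851 has 31 days: 385 − 31 = 354 left.
June 1851 has 30 days: 354 − 30 = 324 left.
July 1851 has 31 days: 324 − 31 = 293 left.
August 1851 has 31 days: 293 − 31 = 262 left.
September 1851 has 30 days: 262 − 30 = 232 left.
October 1851 has 31 days: 232 − 31 = 201 left.
November 1851 has 30 days: 201 − 30 = 171 left.
December 1851 has 31 days: 171 − 31 = 140 left.
January 1852 has 31 days: 140 − 31 = 109 left.
February 1852 has 29 days (1852 is a leap year): 109 − 29 = 80 left.
March 1852 has 31 days: 80 − 31 = 49 left.
April 1852 has 30 days: 49 − 30 = 19 left.
19 days into May 1852 → May 19, 1852.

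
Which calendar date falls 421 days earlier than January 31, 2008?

December 6, 2006

Going back 421 days from January 31, 2008.
Going back 31 days from January 31, 2008 reaches the end of the previous month; 421 − 31 = 390 left.
December 2007 has 31 days: 390 − 31 = 359 left.
November 2007 has 30 days: 359 − 30 = 329 left.
October 2007 has 31 days: 329 − 31 = 298 left.
September 2007 has 30 days: 298 − 30 = 268 left.
August 2007 has 31 days: 268 − 31 = 237 left.
July 2007 has 31 days: 237 − 31 = 206 left.
June 2007 has 30 days: 206 − 30 = 176 left.
May 2007 has 31 days: 176 − 31 = 145 left.
April 2007 has 30 days: 145 − 30 = 115 left.
March 2007 has 31 days: 115 − 31 = 84 left.
February 2007 has 28 days (2007 is not a leap year): 84 − 28 = 56 left.
January 2007 has 31 days: 56 − 31 = 25 left.
December 2006 has 31 days; 31 − 25 = 6 → December 6, 2006.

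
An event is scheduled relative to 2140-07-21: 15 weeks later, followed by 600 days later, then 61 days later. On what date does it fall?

August 26, 2142

Counting forward 15 weeks (= 105 days) from July 21, 2140:
July has 31 days, so 31 − 21 = 10 days remain after July 21, 2140; 105 − 10 = 95 left.
August 2140 has 31 days: 95 − 31 = 64 left.
September 2140 has 30 days: 64 − 30 = 34 left.
October 2140 has 31 days: 34 − 31 = 3 left.
3 days into November 2140 → November 3, 2140.
Counting forward 600 days from November 3, 2140:
November has 30 days, so 30 − 3 = 27 days remain after November 3, 2140; 600 − 27 = 573 left.
December 2140 has 31 days: 573 − 31 = 542 left.
January 2141 has 31 days: 542 − 31 = 511 left.
February 2141 has 28 days (2141 is not a leap year): 511 − 28 = 483 left.
March 2141 has 31 days: 483 − 31 = 452 left.
April 2141 has 30 days: 452 − 30 = 422 left.
May 2141 has 31 days: 422 − 31 = 391 left.
June 2141 has 30 days: 391 − 30 = 361 left.
July 2141 has 31 days: 361 − 31 = 330 left.
August 2141 has 31 days: 330 − 31 = 299 left.
September 2141 has 30 days: 299 − 30 = 269 left.
October 2141 has 31 days: 269 − 31 = 238 left.
November 2141 has 30 days: 238 − 30 = 208 left.
December 2141 has 31 days: 208 − 31 = 177 left.
January 2142 has 31 days: 177 − 31 = 146 left.
February 2142 has 28 days (2142 is not a leap year): 146 − 28 = 118 left.
March 2142 has 31 days: 118 − 31 = 87 left.
April 2142 has 30 days: 87 − 30 = 57 left.
May 2142 has 31 days: 57 − 31 = 26 left.
26 days into June 2142 → June 26, 2142.
Advancing 61 days from June 26, 2142:
June has 30 days, so 30 − 26 = 4 days remain after June 26, 2142; 61 − 4 = 57 left.
July 2142 has 31 days: 57 − 31 = 26 left.
26 days into August 2142 → August 26, 2142.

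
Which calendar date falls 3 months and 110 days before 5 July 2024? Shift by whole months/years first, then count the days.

Counting back 3 months and 110 days from July 5, 2024: first the month/year part, then the days.
month 7 − 3 = 4 → April 2024.
Day 5 is valid in April, giving April 5, 2024.
Now subtract 110 days from April 5, 2024.
Going back 5 days from April 5, 2024 reaches the end of the previous month; 110 − 5 = 105 left.
March 2024 has 31 days: 105 − 31 = 74 left.
February 2024 has 29 days (2024 is a leap year): 74 − 29 = 45 left.
January 2024 has 31 days: 45 − 31 = 14 left.
December 2023 has 31 days; 31 − 14 = 17 → December 17, 2023.

December 17, 2023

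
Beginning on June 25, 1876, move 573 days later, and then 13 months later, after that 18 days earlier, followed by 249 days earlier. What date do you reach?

Adding 573 days from June 25, 1876:
June has 30 days, so 30 − 25 = 5 days remain after June 25, 1876; 573 − 5 = 568 left.
July 1876 has 31 days: 568 − 31 = 537 left.
August 1876 has 31 days: 537 − 31 = 506 left.
September 1876 has 30 days: 506 − 30 = 476 left.
October 1876 has 31 days: 476 − 31 = 445 left.
November 1876 has 30 days: 445 − 30 = 415 left.
December 1876 has 31 days: 415 − 31 = 384 left.
January 1877 has 31 days: 384 − 31 = 353 left.
February 1877 has 28 days (1877 is not a leap year): 353 − 28 = 325 left.
March 1877 has 31 days: 325 − 31 = 294 left.
April 1877 has 30 days: 294 − 30 = 264 left.
May 1877 has 31 days: 264 − 31 = 233 left.
June 1877 has 30 days: 233 − 30 = 203 left.
July 1877 has 31 days: 203 − 31 = 172 left.
August 1877 has 31 days: 172 − 31 = 141 left.
September 1877 has 30 days: 141 − 30 = 111 left.
October 1877 has 31 days: 111 − 31 = 80 left.
November 1877 has 30 days: 80 − 30 = 50 left.
December 1877 has 31 days: 50 − 31 = 19 left.
19 days into January 1878 → January 19, 1878.
Counting forward 13 months from January 19, 1878:
month 1 + 13 = 14, which is month 2 of year 1879 → February 1879.
Day 19 is valid in February, giving February 19, 1879.
Subtracting 18 days from February 19, 1879:
19 − 18 = 1, still in February 1879.
Going back 249 days from February 1, 1879:
Going back 1 day from February 1, 1879 reaches the end of the previous month; 249 − 1 = 248 left.
January 1879 has 31 days: 248 − 31 = 217 left.
December 1878 has 31 days: 217 − 31 = 186 left.
November 1878 has 30 days: 186 − 30 = 156 left.
October 1878 has 31 days: 156 − 31 = 125 left.
September 1878 has 30 days: 125 − 30 = 95 left.
August 1878 has 31 days: 95 − 31 = 64 left.
July 1878 has 31 days: 64 − 31 = 33 left.
June 1878 has 30 days: 33 − 30 = 3 left.
May 1878 has 31 days; 31 − 3 = 28 → May 28, 1878.

May 28, 1878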